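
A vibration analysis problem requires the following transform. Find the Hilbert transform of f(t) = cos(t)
The Hilbert transform shifts each frequency component by -pi/2.
H{cos(wt)}=sin(wt)
With w=1: H{cos(t)}=sin(t)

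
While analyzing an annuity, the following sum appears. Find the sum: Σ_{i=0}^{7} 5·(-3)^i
Geometric series: S=a(1 - r^n)/(1 - r)
a=5, r=-3, n=8
S=5(1 - 6561)/4=-8200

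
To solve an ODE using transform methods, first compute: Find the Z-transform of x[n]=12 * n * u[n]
Z{n * u[n]} = z/(z-1)^2
By linearity: Z{12 * n * u[n]} = 12z/(z-1)^2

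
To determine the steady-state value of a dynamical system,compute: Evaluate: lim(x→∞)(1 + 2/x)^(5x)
Rewrite as [(1 + 2/x)^x]^5.
lim(1 + 2/x)^x=e^2, so limit=(e^2)^5=e^10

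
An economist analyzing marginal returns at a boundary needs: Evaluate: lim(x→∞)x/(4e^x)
Apply L'Hôpital 1 times (∞/∞ each time):
Eventually get 1!/(4e^x) → 0

Answer: 0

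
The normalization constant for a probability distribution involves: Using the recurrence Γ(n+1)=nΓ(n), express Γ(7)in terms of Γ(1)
Γ(7) = 6Γ(6) = 6·5Γ(5) = ... = 6!·Γ(1) = 720·Γ(1)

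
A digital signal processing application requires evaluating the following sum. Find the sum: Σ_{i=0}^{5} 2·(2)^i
Geometric series: S = a(1 - r^n)/(1 - r)
a = 2, r = 2, n = 6
S = 2(1 - 64)/-1 = 126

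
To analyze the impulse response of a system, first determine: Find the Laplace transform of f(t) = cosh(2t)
L{cosh(at)} = s/(s²-a²)
L{cosh(2t)} = s/(s²-4)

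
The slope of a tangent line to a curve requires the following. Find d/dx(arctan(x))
d/dx[arctan(u)] = u'/(1+u²), u = x, u' = 1

Answer: 1/(1+x²)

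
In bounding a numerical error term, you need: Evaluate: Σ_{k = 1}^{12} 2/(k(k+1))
Partial fractions: 2/(k(k + 1))=2/k - 2/(k + 1)
Telescoping sum: 2(1 - 1/13)=2·12/13

Answer: 24/13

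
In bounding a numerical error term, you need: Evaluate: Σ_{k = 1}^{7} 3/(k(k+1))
Partial fractions: 3/(k(k+1))=3/k - 3/(k+1)
Telescoping sum: 3(1-1/8)=3·7/8

Answer: 21/8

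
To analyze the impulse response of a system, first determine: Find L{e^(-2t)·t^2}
First shifting: L{e^(at)f(t)}=F(s-a)
L{t^2}=2/s^3
Shift s → s + 2: 2/(s + 2)^3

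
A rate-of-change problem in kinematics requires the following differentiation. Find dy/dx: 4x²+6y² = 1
Differentiate: 8x + 12y·(dy/dx) = 0
dy/dx = -8x/(12y) = -(2/3)·(x/y)

Answer: dy/dx = -(2/3)·(x/y)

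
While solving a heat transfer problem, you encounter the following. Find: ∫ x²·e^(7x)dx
Integration by parts twice:
First: u=x², dv=e^(7x) dx => x²e^(7x)/7 - (2/7)∫ xe^(7x) dx
Second (∫ xe^(7x) dx): xe^(7x)/7 - e^(7x)/49
Combining: e^(7x)(x²/7-2x/49+2/343)+C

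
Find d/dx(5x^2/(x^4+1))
Quotient rule: (f/g)'=(f'g - fg')/g²
f=5x^2, f'=10x
g=x^4 + 1, g'=4x^3

Answer: (10x·(x^4 + 1) - 20x^5)/(x^4 + 1)²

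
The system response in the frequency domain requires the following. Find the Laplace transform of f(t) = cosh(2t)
L{cosh(at)}=s/(s²-a²)
L{cosh(2t)}=s/(s²-4)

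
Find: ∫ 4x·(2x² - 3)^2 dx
Let u=2x² - 3, du=4x dx
∫ u^2 du=u^3/3 + C

Answer: (2x² - 3)^3/3 + C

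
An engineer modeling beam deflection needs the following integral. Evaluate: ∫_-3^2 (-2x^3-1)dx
Step 1: Find antiderivative F(x)=(-1/2)x^4 - x
Step 2: F(2) - F(-3)=-10 - (-75/2)=55/2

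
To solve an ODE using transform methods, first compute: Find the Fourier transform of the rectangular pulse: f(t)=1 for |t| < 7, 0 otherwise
F(omega) = integral from -7 to 7 of e^(-j*omega*t) dt
= 2*sin(7*omega)/omega = 14*sinc(7*omega/pi)

Answer: 2*sin(7*omega)/omega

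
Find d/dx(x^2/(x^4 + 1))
Quotient rule: (f/g)' = (f'g - fg')/g²
f = x^2, f' = 2x
g = x^4+1, g' = 4x^3

Answer: (2x·(x^4+1)-4x^5)/(x^4+1)²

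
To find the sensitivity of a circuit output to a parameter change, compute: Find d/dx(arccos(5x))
d/dx[arccos(u)]=-u'/√(1-u²), u=5x, u'=5

Answer: -5/√(1-25x²)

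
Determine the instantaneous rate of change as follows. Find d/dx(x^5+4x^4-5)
Power rule: d/dx(ax^n)=n·a·x^(n-1)
Term by term: 5·x^4 + 16·x^3

Answer: 5x^4 + 16x^3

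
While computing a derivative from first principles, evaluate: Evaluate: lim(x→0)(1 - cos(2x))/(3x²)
Using 1-cos(u) ≈ u²/2 for small u:
(1-cos(2x)) ≈ (2x)²/2=4x²/2
So limit=4/(2·3)=2/3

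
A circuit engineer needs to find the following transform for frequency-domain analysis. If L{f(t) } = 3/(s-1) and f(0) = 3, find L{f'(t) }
L{f'(t)}=s·F(s) - f(0)=3s/(s-1) - 3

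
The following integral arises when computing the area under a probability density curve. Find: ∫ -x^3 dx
Using power rule: ∫ -x^3 dx = -1/4 x^4 + C = (-1/4)x^4 + C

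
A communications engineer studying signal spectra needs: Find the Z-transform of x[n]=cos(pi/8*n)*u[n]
Z{cos(w0*n)*u[n]} = z(z - cos(w0))/(z^2-2z*cos(w0)+1)
With w0 = pi/8: X(z) = z(z - cos(pi/8))/(z^2-2z*cos(pi/8)+1)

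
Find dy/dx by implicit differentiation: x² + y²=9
Differentiate both sides: 2x + 2y·(dy/dx) = 0
Solve: dy/dx = -2x/(2y) = -x/y

Answer: dy/dx = -x/y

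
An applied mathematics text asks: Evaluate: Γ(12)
Γ(n)=(n-1)! for positive integers
Γ(12)=11!=39916800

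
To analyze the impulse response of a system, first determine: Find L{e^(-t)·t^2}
First shifting: L{e^(at)f(t)} = F(s-a)
L{t^2} = 2/s^3
Shift s → s+1: 2/(s+1)^3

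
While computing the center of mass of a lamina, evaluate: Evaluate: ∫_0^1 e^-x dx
Antiderivative: -e^-x
Evaluate: -(e^-1-1)

Answer: (e^-1-1)/(-1)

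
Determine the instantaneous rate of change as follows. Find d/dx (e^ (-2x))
Chain rule: d/dx[e^u]=e^u · u' where u=-2x
u'=-2

Answer: -2·e^(-2x)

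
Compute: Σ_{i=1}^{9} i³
Using formula: Σ i^3=[n(n+1)/2]²=[9·10/2]²=2025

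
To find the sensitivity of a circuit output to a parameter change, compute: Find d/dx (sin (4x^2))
Chain rule: d/dx[sin(u)]=cos(u)·u' where u=4x^2
u'=8x

Answer: 8x·cos(4x^2)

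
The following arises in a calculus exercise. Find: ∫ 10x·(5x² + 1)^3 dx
Let u=5x²+1, du=10x dx
∫ u^3 du=u^4/4+C

Answer: (5x²+1)^4/4+C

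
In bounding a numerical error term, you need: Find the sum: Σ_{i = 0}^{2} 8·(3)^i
Geometric series: S=a(1 - r^n)/(1 - r)
a=8, r=3, n=3
S=8(1 - 27)/-2=104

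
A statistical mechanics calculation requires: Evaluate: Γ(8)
Γ(n)=(n-1)! for positive integers
Γ(8)=7!=5040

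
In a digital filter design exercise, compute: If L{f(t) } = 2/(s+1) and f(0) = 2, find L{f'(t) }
L{f'(t)} = s·F(s) - f(0) = 2s/(s+1)-2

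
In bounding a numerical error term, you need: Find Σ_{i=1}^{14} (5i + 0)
=5·Σ i+0·14=5·105+0=525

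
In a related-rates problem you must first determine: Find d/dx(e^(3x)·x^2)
Product rule: (fg)'=f'g+fg'
f=e^(3x), f'=3·e^(3x)
g=x^2, g'=2x

Answer: 3·e^(3x)·x^2+2·e^(3x)·x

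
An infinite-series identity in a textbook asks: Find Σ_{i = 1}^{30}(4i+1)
=4·Σ i + 1·30=4·465 + 30=1890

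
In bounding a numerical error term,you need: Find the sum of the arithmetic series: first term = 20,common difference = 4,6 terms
Last term: a_n = 20+(6-1)·4 = 40
Sum = n(a_1+a_n)/2 = 6(20+40)/2 = 180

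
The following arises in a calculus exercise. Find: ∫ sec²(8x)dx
Since d/dx[tan(8x)] = 8sec²(8x), integral = tan(8x)/8 + C

Answer: (1/8)tan(8x) + C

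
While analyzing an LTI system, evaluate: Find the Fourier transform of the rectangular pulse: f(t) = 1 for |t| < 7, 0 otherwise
F(omega)=integral from -7 to 7 of e^(-j * omega * t) dt
=2 * sin(7 * omega)/omega=14 * sinc(7 * omega/pi)

Answer: 2 * sin(7 * omega)/omega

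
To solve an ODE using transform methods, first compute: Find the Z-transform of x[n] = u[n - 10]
Using the time-shift property: Z{u[n-10]}=z^(-10) * z/(z-1)
=z^(-9)/(z-1)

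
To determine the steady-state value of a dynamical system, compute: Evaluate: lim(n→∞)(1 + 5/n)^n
This is the definition of e^5: lim(1 + 5/n)^n = e^5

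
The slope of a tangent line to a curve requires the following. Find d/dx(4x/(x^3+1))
Quotient rule: (f/g)'=(f'g - fg')/g²
f=4x, f'=4
g=x^3+1, g'=3x^2

Answer: (4·(x^3+1)-12x^3)/(x^3+1)²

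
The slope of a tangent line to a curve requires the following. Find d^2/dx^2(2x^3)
Apply power rule 2 times:
d^1: 6x^2
d^2: 12x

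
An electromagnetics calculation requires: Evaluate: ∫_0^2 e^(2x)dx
Antiderivative: (1/2)e^(2x)
Evaluate: (1/2)(e^4 - 1)

Answer: (e^4 - 1)/2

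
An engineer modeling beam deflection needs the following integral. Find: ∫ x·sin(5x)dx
By parts: u = x, dv = sin(5x) dx
du = dx, v = -cos(5x)/5
= -x·cos(5x)/5 + sin(5x)/5² + C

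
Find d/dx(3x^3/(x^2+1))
Quotient rule: (f/g)'=(f'g - fg')/g²
f=3x^3, f'=9x^2
g=x^2 + 1, g'=2x

Answer: (9x^2·(x^2 + 1) - 6x^4)/(x^2 + 1)²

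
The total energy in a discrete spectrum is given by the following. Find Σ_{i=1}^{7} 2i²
=2·n(n+1)(2n+1)/6=2·7·8·15/6=280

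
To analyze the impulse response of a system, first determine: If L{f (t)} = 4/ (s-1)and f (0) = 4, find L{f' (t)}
L{f'(t)} = s·F(s) - f(0) = 4s/(s-1) - 4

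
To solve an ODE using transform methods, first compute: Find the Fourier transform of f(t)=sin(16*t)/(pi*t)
sin(W * t)/(pi * t)=(W/pi) * sinc(W * t/pi) is the impulse response of the ideal low-pass filter with cutoff W (here W=16).
Its Fourier transform is a rectangular function:
F(omega)=1 for |omega| < 16, 0 otherwise

Answer: rect(omega/32) [i.e., 1 for |omega| < 16, 0 otherwise]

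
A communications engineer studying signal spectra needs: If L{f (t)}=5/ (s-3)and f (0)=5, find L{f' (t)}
L{f'(t)}=s·F(s) - f(0)=5s/(s-3) - 5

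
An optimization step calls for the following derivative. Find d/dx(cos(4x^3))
Chain rule: d/dx[cos(u)]=-sin(u)·u' where u=4x^3
u'=12x^2

Answer: -12x^2·sin(4x^3)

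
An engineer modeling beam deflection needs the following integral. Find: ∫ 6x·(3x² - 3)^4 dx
Let u=3x² - 3, du=6x dx
∫ u^4 du=u^5/5+C

Answer: (3x² - 3)^5/5+C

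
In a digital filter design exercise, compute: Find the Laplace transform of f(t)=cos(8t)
L{cos(wt)}=s/(s² + w²)
L{cos(8t)}=s/(s² + 64)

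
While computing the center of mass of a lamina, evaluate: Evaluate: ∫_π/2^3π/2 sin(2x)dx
Antiderivative: -cos(2x)/2
Evaluate at bounds: [-cos(2·3π/2)/2] - [-cos(2·π/2)/2]
=(-(-1) + (-1))/2=0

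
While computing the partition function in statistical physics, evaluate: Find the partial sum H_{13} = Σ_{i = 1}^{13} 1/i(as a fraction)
H_13=1+1/2+1/3+...+1/13
=1145993/360360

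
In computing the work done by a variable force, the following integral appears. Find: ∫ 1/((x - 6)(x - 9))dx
Partial fractions: 1/((x-6)(x-9)) = A/(x-6)+B/(x-9)
A = -1/3, B = 1/3
∫ [-1/3· 1/(x-6)+1/3· 1/(x-9)] dx
= (1/3)[ln|x-9| - ln|x-6|]+C

Answer: (1/3)·ln|(x-9)/(x-6)|+C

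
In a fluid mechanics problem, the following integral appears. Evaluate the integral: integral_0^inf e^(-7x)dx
integral_0^inf e^(-7x) dx=[-1/7 * e^(-7x)]_0^inf
=0 - (-1/7)=1/7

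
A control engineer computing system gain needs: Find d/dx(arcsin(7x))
d/dx[arcsin(u)] = u'/√(1-u²), u = 7x, u' = 7

Answer: 7/√(1 - 49x²)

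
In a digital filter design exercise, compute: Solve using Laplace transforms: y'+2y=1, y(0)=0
Take L of both sides: sY(s)-0+2Y(s) = 1/s
Y(s)(s+2) = 1/s+0
Y(s) = 1/(s(s+2))+0/(s+2)
Partial fractions: 1/(s(s+2)) = (1/2)/s - (1/2)/(s+2)
So Y(s) = (1/2)/s - (1/2)/(s+2)
Inverse transform (L^(-1){1/s} = 1, L^(-1){1/(s+2)} = e^(-2t)):

Answer: y(t) = 1/2 - (1/2)·e^(-2t)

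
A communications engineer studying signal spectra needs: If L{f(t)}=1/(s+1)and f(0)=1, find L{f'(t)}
L{f'(t)}=s·F(s) - f(0)=s/(s + 1) - 1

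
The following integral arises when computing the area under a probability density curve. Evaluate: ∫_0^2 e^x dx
Antiderivative: e^x
Evaluate: (e^2 - 1)

Answer: e^2 - 1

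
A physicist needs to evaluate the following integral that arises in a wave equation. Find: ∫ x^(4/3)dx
Power rule: ∫ x^(4/3) dx=x^(7/3)/(7/3) + C

Answer: (3/7)·x^(7/3) + C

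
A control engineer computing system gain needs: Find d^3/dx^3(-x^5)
Apply power rule 3 times:
d^1: -5x^4
d^2: -20x^3
d^3: -60x^2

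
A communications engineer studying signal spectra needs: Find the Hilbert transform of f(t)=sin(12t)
The Hilbert transform shifts each frequency component by -pi/2.
H{sin(wt)} = -cos(wt)
With w = 12: H{sin(12t)} = -cos(12t)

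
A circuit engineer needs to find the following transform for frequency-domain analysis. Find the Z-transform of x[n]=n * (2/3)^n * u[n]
Using the property Z{n * a^n * u[n]} = az/(z-a)^2
With a = 2/3: X(z) = (2/3)z/(z - 2/3)^2, |z| > 2/3

Answer: (2/3)z/(z - 2/3)^2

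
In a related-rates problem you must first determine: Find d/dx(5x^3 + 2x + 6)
Power rule: d/dx(ax^n)=n·a·x^(n-1)
Term by term: 15·x^2+2

Answer: 15x^2+2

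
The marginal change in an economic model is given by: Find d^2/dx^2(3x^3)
Apply power rule 2 times:
d^1: 9x^2
d^2: 18x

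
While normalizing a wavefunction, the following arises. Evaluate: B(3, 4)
B(x,y)=Γ(x)Γ(y)/Γ(x+y)=(x-1)!(y-1)!/(x+y-1)!
B(3,4)=2!·3!/6!=1/60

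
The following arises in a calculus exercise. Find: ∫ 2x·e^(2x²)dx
Let u=2x², du=4x dx
∫ (1/2)e^u du=e^u/2+C

Answer: e^(2x²)/2+C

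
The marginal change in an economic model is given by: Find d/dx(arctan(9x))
d/dx[arctan(u)]=u'/(1+u²), u=9x, u'=9

Answer: 9/(1+81x²)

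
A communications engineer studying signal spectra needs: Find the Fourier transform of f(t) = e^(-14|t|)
Using the standard pair: F{e^(-a|t|)} = 2a/(a^2 + omega^2)
With a = 14: F(omega) = 28/(196 + omega^2)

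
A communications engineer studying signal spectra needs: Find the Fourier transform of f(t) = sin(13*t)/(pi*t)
sin(W * t)/(pi * t) = (W/pi) * sinc(W * t/pi) is the impulse response of the ideal low-pass filter with cutoff W (here W = 13).
Its Fourier transform is a rectangular function:
F(omega) = 1 for |omega| < 13, 0 otherwise

Answer: rect(omega/26) [i.e., 1 for |omega| < 13, 0 otherwise]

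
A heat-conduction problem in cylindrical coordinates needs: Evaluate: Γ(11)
Γ(n)=(n-1)! for positive integers
Γ(11)=10!=3628800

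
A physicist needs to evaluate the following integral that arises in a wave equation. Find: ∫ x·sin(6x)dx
By parts: u=x, dv=sin(6x) dx
du=dx, v=-cos(6x)/6
=-x·cos(6x)/6+sin(6x)/6²+C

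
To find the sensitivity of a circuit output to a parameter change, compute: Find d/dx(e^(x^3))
Chain rule: d/dx[e^u]=e^u · u' where u=x^3
u'=3x^2

Answer: 3x^2·e^(x^3)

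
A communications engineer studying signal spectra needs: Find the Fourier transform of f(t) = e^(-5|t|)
Using the standard pair: F{e^(-a|t|)} = 2a/(a^2+omega^2)
With a = 5: F(omega) = 10/(25+omega^2)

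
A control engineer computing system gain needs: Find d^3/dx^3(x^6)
Apply power rule 3 times:
d^1: 6x^5
d^2: 30x^4
d^3: 120x^3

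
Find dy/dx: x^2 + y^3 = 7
Differentiate: 2x + 3y^2·(dy/dx) = 0
dy/dx = -2x/(3y^2)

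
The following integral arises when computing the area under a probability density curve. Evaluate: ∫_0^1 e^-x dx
Antiderivative: -e^-x
Evaluate: -(e^-1 - 1)

Answer: (e^-1 - 1)/(-1)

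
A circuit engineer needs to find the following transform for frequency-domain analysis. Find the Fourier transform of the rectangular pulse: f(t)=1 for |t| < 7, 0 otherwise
F(omega)=integral from -7 to 7 of e^(-j * omega * t) dt
=2 * sin(7 * omega)/omega=14 * sinc(7 * omega/pi)

Answer: 2 * sin(7 * omega)/omega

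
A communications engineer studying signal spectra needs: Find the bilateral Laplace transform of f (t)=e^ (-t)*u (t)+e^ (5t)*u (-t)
For e^(-t) * u(t): L = 1/(s + 1), Re(s) > -1
For e^(5t) * u(-t): L = -1/(s-5), Re(s) < 5
Combined: F(s) = 1/(s + 1) - 1/(s-5), -1 < Re(s) < 5

Answer: 1/(s + 1) - 1/(s-5), ROC: -1 < Re(s) < 5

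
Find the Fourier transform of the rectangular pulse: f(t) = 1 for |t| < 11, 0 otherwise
F(omega)=integral from -11 to 11 of e^(-j*omega*t) dt
=2*sin(11*omega)/omega=22*sinc(11*omega/pi)

Answer: 2*sin(11*omega)/omega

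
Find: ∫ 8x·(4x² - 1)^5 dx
Let u = 4x² - 1, du = 8x dx
∫ u^5 du = u^6/6 + C

Answer: (4x² - 1)^6/6 + C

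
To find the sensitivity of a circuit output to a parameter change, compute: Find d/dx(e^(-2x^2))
Chain rule: d/dx[e^u]=e^u · u' where u=-2x^2
u'=-4x

Answer: -4x·e^(-2x^2)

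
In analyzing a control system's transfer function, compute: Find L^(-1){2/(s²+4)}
L^(-1){w/(s² + w²)} = sin(wt)
Here w = 2

Answer: sin(2t)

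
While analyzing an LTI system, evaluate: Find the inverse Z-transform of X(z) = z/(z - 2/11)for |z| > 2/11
Standard pair: z/(z-a) <-> a^n*u[n] for causal signals
With a = 2/11: x[n] = (2/11)^n*u[n]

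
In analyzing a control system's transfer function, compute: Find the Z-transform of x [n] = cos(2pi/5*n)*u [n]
Z{cos(w0*n)*u[n]} = z(z - cos(w0))/(z^2 - 2z*cos(w0) + 1)
With w0 = 2pi/5: X(z) = z(z - cos(2pi/5))/(z^2 - 2z*cos(2pi/5) + 1)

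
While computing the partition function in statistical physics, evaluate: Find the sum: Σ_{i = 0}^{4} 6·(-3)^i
Geometric series: S = a(1 - r^n)/(1 - r)
a = 6, r = -3, n = 5
S = 6(1+243)/4 = 366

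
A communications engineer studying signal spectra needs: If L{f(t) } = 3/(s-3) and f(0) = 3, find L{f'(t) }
L{f'(t)} = s·F(s) - f(0) = 3s/(s-3) - 3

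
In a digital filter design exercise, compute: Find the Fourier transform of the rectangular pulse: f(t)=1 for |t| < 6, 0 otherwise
F(omega) = integral from -6 to 6 of e^(-j * omega * t) dt
= 2 * sin(6 * omega)/omega = 12 * sinc(6 * omega/pi)

Answer: 2 * sin(6 * omega)/omega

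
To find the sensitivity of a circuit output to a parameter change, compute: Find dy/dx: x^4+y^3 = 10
Differentiate: 4x^3 + 3y^2·(dy/dx) = 0
dy/dx = -4x^3/(3y^2)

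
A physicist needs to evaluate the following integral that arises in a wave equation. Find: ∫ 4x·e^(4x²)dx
Let u = 4x², du = 8x dx
∫ (1/2)e^u du = e^u/2+C

Answer: e^(4x²)/2+C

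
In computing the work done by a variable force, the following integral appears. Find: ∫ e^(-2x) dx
Since d/dx[e^(-2x)]=-2e^(-2x), we get -1/2 e^(-2x)+C

Answer: (-1/2)e^(-2x)+C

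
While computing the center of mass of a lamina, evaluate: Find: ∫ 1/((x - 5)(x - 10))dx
Partial fractions: 1/((x-5)(x-10)) = A/(x-5) + B/(x-10)
A = -1/5, B = 1/5
∫ [-1/5· 1/(x-5) + 1/5· 1/(x-10)] dx
= (1/5)[ln|x-10| - ln|x-5|] + C

Answer: (1/5)·ln|(x-10)/(x-5)| + C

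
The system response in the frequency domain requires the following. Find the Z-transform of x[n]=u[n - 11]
Using the time-shift property: Z{u[n-11]}=z^(-11) * z/(z-1)
=z^(-10)/(z-1)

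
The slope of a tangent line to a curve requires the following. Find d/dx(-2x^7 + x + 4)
Power rule: d/dx(ax^n) = n·a·x^(n-1)
Term by term: -14·x^6 + 1

Answer: -14x^6 + 1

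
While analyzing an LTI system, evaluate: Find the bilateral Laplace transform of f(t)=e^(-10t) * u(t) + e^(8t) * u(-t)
For e^(-10t) * u(t): L=1/(s + 10), Re(s) > -10
For e^(8t) * u(-t): L=-1/(s-8), Re(s) < 8
Combined: F(s)=1/(s + 10) - 1/(s-8), -10 < Re(s) < 8

Answer: 1/(s + 10) - 1/(s-8), ROC: -10 < Re(s) < 8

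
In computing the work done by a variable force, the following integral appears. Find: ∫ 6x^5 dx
Using power rule: ∫ 6x^5 dx = 6/6 x^6 + C = x^6 + C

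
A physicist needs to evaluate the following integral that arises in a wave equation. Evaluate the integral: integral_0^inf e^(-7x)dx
integral_0^inf e^(-7x) dx = [-1/7*e^(-7x)]_0^inf
= 0 - (-1/7) = 1/7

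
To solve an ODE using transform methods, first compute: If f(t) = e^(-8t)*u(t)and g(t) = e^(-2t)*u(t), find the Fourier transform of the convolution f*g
By the convolution theorem: F{f*g} = F(omega)*G(omega)
F(omega) = 1/(8+j*omega), G(omega) = 1/(2+j*omega)
F{f*g} = 1/((8+j*omega)(2+j*omega))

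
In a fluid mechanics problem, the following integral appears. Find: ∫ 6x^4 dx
Using power rule: ∫ 6x^4 dx=6/5 x^5+C=(6/5)x^5+C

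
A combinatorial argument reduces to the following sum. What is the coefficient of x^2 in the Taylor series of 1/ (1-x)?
1/(1-x) = Σ x^n for |x|<1
All coefficients are 1

Answer: 1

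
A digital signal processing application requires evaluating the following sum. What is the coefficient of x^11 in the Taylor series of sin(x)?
sin(x)=Σ (-1)^k x^(2k+1)/(2k+1)!
For x^11: (-1)^5/11!=-1/39916800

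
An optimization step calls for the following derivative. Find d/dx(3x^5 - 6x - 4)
Power rule: d/dx(ax^n)=n·a·x^(n-1)
Term by term: 15·x^4 - 6

Answer: 15x^4 - 6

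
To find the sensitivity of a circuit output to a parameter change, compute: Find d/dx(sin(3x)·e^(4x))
Product rule: (fg)' = f'g + fg'
f = sin(3x), f' = 3·cos(3x)
g = e^(4x), g' = 4·e^(4x)

Answer: 3·cos(3x)·e^(4x) + 4·sin(3x)·e^(4x)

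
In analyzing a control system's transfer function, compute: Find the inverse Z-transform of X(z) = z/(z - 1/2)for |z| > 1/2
Standard pair: z/(z-a) <-> a^n * u[n] for causal signals
With a = 1/2: x[n] = (1/2)^n * u[n]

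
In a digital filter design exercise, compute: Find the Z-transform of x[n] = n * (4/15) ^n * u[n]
Using the property Z{n * a^n * u[n]}=az/(z-a)^2
With a=4/15: X(z)=(4/15)z/(z - 4/15)^2, |z| > 4/15

Answer: (4/15)z/(z - 4/15)^2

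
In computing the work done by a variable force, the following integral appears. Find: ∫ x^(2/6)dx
Power rule: ∫ x^(1/3) dx = x^(4/3)/(4/3)+C

Answer: (3/4)·x^(4/3)+C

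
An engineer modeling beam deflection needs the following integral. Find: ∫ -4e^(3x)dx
Since d/dx[e^(3x)] = 3e^(3x), we get -4/3 e^(3x)+C

Answer: (-4/3)e^(3x)+C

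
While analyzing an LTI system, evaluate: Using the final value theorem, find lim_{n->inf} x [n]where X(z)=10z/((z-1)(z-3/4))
Final value theorem: lim x[n] = lim_{z->1} (z-1) * X(z)
(z-1) * X(z) = 10z/(z-3/4)
As z->1: 10/(1 - 3/4) = 10/(1/4) = 40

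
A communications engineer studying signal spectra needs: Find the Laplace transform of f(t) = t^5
L{t^n}=n!/s^(n + 1)
L{t^5}=5!/s^6=120/s^6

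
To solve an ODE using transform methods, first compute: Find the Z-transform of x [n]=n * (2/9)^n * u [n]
Using the property Z{n*a^n*u[n]}=az/(z-a)^2
With a=2/9: X(z)=(2/9)z/(z - 2/9)^2, |z| > 2/9

Answer: (2/9)z/(z - 2/9)^2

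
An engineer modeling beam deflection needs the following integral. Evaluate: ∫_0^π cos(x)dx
Antiderivative: sin(x)
Evaluate at bounds: [sin(1·π)/1] - [sin(1·0)/1]
=((0) - (0))/1=0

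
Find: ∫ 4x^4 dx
Using power rule: ∫ 4x^4 dx=4/5 x^5 + C=(4/5)x^5 + C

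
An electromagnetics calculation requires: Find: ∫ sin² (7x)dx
Using identity sin²(u) = (1 - cos(2u))/2:
∫ (1 - cos(14x))/2 dx = x/2 - sin(14x)/28+C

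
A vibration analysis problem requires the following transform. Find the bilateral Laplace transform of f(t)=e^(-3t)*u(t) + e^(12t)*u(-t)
For e^(-3t) * u(t): L = 1/(s+3), Re(s) > -3
For e^(12t) * u(-t): L = -1/(s-12), Re(s) < 12
Combined: F(s) = 1/(s+3)-1/(s-12), -3 < Re(s) < 12

Answer: 1/(s+3)-1/(s-12), ROC: -3 < Re(s) < 12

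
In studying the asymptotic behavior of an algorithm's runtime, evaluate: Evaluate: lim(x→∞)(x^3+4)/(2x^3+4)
Divide numerator and denominator by x^3:
lim (1 + 4/x^3)/(2 + 4/x^3) = 1/2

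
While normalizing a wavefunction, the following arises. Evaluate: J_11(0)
J_n(0) = 0 for all n > 0 (Bessel function of first kind)
J_11(0) = 0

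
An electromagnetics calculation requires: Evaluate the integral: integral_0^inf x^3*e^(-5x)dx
This is a Gamma integral. Substitute u = 5x (du = 5 dx):
integral_0^inf x^3 * e^(-5x) dx = (1/5^4) integral_0^inf u^3 * e^(-u) du
= Gamma(4)/5^4 = 3!/5^4 = 6/625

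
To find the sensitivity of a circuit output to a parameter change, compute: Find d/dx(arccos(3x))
d/dx[arccos(u)] = -u'/√(1-u²), u = 3x, u' = 3

Answer: -3/√(1-9x²)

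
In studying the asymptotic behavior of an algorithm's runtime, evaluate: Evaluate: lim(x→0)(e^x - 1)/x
L'Hôpital (0/0): lim e^x/1 = 1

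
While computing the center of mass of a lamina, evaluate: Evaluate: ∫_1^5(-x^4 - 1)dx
Step 1: Find antiderivative F(x) = (-1/5)x^5 - x
Step 2: F(5) - F(1) = -630 - (-6/5) = -3144/5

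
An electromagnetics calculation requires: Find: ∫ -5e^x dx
Since d/dx[e^x]=+e^x, we get -5e^x+C

Answer: -5e^x+C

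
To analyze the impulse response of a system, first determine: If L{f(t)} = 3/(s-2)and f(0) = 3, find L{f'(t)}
L{f'(t)}=s·F(s) - f(0)=3s/(s-2) - 3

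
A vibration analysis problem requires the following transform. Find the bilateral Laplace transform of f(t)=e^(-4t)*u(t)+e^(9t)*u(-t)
For e^(-4t)*u(t): L = 1/(s + 4), Re(s) > -4
For e^(9t)*u(-t): L = -1/(s-9), Re(s) < 9
Combined: F(s) = 1/(s + 4) - 1/(s-9), -4 < Re(s) < 9

Answer: 1/(s + 4) - 1/(s-9), ROC: -4 < Re(s) < 9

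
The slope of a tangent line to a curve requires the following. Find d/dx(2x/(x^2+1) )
Quotient rule: (f/g)' = (f'g - fg')/g²
f = 2x, f' = 2
g = x^2 + 1, g' = 2x

Answer: (2·(x^2 + 1) - 4x^2)/(x^2 + 1)²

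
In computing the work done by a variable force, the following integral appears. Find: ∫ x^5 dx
Using power rule: ∫ x^5 dx=1/6 x^6 + C=(1/6)x^6 + C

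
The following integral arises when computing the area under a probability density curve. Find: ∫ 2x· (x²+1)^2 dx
Let u=x²+1, du=2x dx
∫ u^2 du=u^3/3+C

Answer: (x²+1)^3/3+C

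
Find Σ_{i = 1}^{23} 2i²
=2·n(n + 1)(2n + 1)/6=2·23·24·47/6=8648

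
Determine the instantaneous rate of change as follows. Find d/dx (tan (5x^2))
Chain rule: d/dx[tan(u)] = sec²(u)·u' where u = 5x^2
u' = 10x

Answer: 10x·sec²(5x^2)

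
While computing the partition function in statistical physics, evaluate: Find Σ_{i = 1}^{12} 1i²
=1·n(n+1)(2n+1)/6=1·12·13·25/6=650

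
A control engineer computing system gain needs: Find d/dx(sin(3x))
Chain rule: d/dx[sin(u)] = cos(u)·u' where u = 3x
u' = 3

Answer: 3·cos(3x)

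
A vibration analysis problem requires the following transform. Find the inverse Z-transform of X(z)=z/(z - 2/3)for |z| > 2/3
Standard pair: z/(z-a) <-> a^n*u[n] for causal signals
With a=2/3: x[n]=(2/3)^n*u[n]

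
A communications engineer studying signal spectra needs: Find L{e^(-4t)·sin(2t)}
First shifting: L{e^(at)f(t)} = F(s-a)
L{sin(2t)} = 2/(s²+4)
Shift: 2/((s+4)²+4)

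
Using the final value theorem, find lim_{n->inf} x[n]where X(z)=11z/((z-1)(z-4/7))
Final value theorem: lim x[n] = lim_{z->1} (z-1) * X(z)
(z-1) * X(z) = 11z/(z-4/7)
As z->1: 11/(1-4/7) = 11/(3/7) = 77/3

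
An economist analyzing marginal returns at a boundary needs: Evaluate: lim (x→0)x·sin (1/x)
Squeeze theorem: -|x| ≤ x·sin(1/x) ≤ |x|
Since x → 0 as x → 0, by squeeze theorem the limit is 0

Answer: 0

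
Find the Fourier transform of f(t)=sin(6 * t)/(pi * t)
sin(W * t)/(pi * t) = (W/pi) * sinc(W * t/pi) is the impulse response of the ideal low-pass filter with cutoff W (here W = 6).
Its Fourier transform is a rectangular function:
F(omega) = 1 for |omega| < 6, 0 otherwise

Answer: rect(omega/12) [i.e., 1 for |omega| < 6, 0 otherwise]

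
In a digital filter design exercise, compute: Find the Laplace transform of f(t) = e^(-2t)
L{e^(at)} = 1/(s-a)
L{e^(-2t)} = 1/(s + 2)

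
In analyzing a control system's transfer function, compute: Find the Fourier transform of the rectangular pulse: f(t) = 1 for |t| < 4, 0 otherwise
F(omega) = integral from -4 to 4 of e^(-j*omega*t) dt
= 2*sin(4*omega)/omega = 8*sinc(4*omega/pi)

Answer: 2*sin(4*omega)/omega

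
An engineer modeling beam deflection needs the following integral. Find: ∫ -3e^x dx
Since d/dx[e^x] = + e^x, we get -3e^x + C

Answer: -3e^x + C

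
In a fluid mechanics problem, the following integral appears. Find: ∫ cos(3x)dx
Using substitution u = 3x: ∫ cos(u) du/3 = sin(u)/3 + C

Answer: (1/3)sin(3x) + C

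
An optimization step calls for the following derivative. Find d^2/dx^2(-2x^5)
Apply power rule 2 times:
d^1: -10x^4
d^2: -40x^3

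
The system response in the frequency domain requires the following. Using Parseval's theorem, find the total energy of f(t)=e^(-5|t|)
Parseval's theorem: E=integral |f(t)|^2 dt=(1/2pi) integral |F(omega)|^2 domega
E=integral_{-inf}^{inf} e^(-10|t|) dt=2*integral_0^inf e^(-10t) dt=2/(2*5)=1/5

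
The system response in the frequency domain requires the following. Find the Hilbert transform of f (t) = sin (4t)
The Hilbert transform shifts each frequency component by -pi/2.
H{sin(wt)}=-cos(wt)
With w=4: H{sin(4t)}=-cos(4t)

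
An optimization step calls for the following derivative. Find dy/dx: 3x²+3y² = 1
Differentiate: 6x+6y·(dy/dx)=0
dy/dx=-6x/(6y)=-1·(x/y)

Answer: dy/dx=-1·(x/y)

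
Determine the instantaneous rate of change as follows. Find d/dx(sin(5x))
Chain rule: d/dx[sin(u)] = cos(u)·u' where u = 5x
u' = 5

Answer: 5·cos(5x)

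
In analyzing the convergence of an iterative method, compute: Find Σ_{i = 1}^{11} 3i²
= 3·n(n+1)(2n+1)/6 = 3·11·12·23/6 = 1518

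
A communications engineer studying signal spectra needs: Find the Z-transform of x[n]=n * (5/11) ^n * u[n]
Using the property Z{n * a^n * u[n]}=az/(z-a)^2
With a=5/11: X(z)=(5/11)z/(z - 5/11)^2, |z| > 5/11

Answer: (5/11)z/(z - 5/11)^2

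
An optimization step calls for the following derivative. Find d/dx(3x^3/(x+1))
Quotient rule: (f/g)'=(f'g - fg')/g²
f=3x^3, f'=9x^2
g=x+1, g'=1

Answer: (9x^2·(x+1)-3x^3)/(x+1)²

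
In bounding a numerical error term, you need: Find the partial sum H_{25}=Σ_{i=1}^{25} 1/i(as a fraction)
H_25 = 1+1/2+1/3+...+1/25
= 34052522467/8923714800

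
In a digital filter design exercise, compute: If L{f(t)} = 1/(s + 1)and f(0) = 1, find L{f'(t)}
L{f'(t)} = s·F(s) - f(0) = s/(s + 1) - 1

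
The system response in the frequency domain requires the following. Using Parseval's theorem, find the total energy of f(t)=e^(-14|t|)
Parseval's theorem: E=integral |f(t)|^2 dt=(1/2pi) integral |F(omega)|^2 domega
E=integral_{-inf}^{inf} e^(-28|t|) dt=2*integral_0^inf e^(-28t) dt=2/(2*14)=1/14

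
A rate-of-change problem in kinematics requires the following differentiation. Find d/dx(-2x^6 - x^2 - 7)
Power rule: d/dx(ax^n)=n·a·x^(n-1)
Term by term: -12·x^5-2·x

Answer: -12x^5-2x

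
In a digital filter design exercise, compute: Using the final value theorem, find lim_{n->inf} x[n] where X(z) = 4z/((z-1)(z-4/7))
Final value theorem: lim x[n] = lim_{z->1} (z-1) * X(z)
(z-1) * X(z) = 4z/(z-4/7)
As z->1: 4/(1 - 4/7) = 4/(3/7) = 28/3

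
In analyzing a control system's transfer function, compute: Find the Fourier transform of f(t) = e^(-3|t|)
Using the standard pair: F{e^(-a|t|)}=2a/(a^2 + omega^2)
With a=3: F(omega)=6/(9 + omega^2)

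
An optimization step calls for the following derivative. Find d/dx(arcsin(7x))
d/dx[arcsin(u)] = u'/√(1-u²), u = 7x, u' = 7

Answer: 7/√(1-49x²)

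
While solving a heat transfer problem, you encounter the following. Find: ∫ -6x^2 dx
Using power rule: ∫ -6x^2 dx = -6/3 x^3 + C = -2x^3 + C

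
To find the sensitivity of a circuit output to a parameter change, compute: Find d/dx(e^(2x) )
Chain rule: d/dx[e^u]=e^u · u' where u=2x
u'=2

Answer: 2·e^(2x)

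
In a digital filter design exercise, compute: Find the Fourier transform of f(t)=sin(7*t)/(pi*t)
sin(W * t)/(pi * t)=(W/pi) * sinc(W * t/pi) is the impulse response of the ideal low-pass filter with cutoff W (here W=7).
Its Fourier transform is a rectangular function:
F(omega)=1 for |omega| < 7, 0 otherwise

Answer: rect(omega/14) [i.e., 1 for |omega| < 7, 0 otherwise]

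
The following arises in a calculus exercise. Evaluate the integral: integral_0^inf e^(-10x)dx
integral_0^inf e^(-10x) dx = [-1/10*e^(-10x)]_0^inf
= 0 - (-1/10) = 1/10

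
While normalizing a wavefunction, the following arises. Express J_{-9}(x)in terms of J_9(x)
For integer n: J_{-n}(x)=(-1)^n J_n(x)
With n=9: J_{-9}(x)=(-1)^9 J_9(x)=-J_9(x)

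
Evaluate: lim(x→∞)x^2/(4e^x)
Apply L'Hôpital 2 times (∞/∞ each time):
Eventually get 2!/(4e^x) → 0

Answer: 0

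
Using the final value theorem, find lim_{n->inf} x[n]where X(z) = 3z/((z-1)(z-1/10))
Final value theorem: lim x[n] = lim_{z->1} (z-1) * X(z)
(z-1) * X(z) = 3z/(z-1/10)
As z->1: 3/(1-1/10) = 3/(9/10) = 10/3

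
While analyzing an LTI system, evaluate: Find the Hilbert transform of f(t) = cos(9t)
The Hilbert transform shifts each frequency component by -pi/2.
H{cos(wt)} = sin(wt)
With w = 9: H{cos(9t)} = sin(9t)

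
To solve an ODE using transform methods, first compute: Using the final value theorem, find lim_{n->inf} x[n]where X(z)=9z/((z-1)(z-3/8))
Final value theorem: lim x[n] = lim_{z->1} (z-1) * X(z)
(z-1) * X(z) = 9z/(z-3/8)
As z->1: 9/(1 - 3/8) = 9/(5/8) = 72/5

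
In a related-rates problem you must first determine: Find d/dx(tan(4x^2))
Chain rule: d/dx[tan(u)]=sec²(u)·u' where u=4x^2
u'=8x

Answer: 8x·sec²(4x^2)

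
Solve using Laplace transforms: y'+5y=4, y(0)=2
Take L of both sides: sY(s)-2+5Y(s)=4/s
Y(s)(s+5)=4/s+2
Y(s)=4/(s(s+5))+2/(s+5)
Partial fractions: 4/(s(s+5))=(4/5)/s - (4/5)/(s+5)
So Y(s)=(4/5)/s+(6/5)/(s+5)
Inverse transform (L^(-1){1/s}=1, L^(-1){1/(s+5)}=e^(-5t)):

Answer: y(t)=4/5+(6/5)·e^(-5t)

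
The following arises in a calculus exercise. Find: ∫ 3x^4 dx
Using power rule: ∫ 3x^4 dx=3/5 x^5+C=(3/5)x^5+C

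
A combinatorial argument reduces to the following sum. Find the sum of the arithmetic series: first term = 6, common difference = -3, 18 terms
Last term: a_n = 6+(18-1)·-3 = -45
Sum = n(a_1+a_n)/2 = 18(6+(-45))/2 = -351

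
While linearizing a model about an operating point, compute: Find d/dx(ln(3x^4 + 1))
Chain rule: d/dx[ln(u)] = u'/u where u = 3x^4+1
u' = 12x^3

Answer: (12x^3)/(3x^4+1)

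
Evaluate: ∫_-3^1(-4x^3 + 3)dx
Step 1: Find antiderivative F(x) = -x^4 + 3x
Step 2: F(1) - F(-3) = 2 - (-90) = 92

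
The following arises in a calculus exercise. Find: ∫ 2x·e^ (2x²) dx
Let u = 2x², du = 4x dx
∫ (1/2)e^u du = e^u/2+C

Answer: e^(2x²)/2+C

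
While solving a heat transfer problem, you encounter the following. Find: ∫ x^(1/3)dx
Power rule: ∫ x^(1/3) dx=x^(4/3)/(4/3)+C

Answer: (3/4)·x^(4/3)+C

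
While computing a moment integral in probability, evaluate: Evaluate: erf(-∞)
erf(-∞) = -1 (the error function is odd, so erf(-∞) = -erf(∞) = -1)

Answer: -1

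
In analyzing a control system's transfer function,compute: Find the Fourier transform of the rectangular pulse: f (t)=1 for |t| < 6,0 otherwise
F(omega) = integral from -6 to 6 of e^(-j*omega*t) dt
= 2*sin(6*omega)/omega = 12*sinc(6*omega/pi)

Answer: 2*sin(6*omega)/omega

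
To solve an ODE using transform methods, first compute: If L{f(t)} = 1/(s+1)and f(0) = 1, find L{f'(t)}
L{f'(t)} = s·F(s) - f(0) = s/(s + 1) - 1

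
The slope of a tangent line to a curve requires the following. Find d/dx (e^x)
Chain rule: d/dx[e^u] = e^u · u' where u = x
u' = 1

Answer: 1·e^x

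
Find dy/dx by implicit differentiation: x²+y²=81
Differentiate both sides: 2x+2y·(dy/dx)=0
Solve: dy/dx=-2x/(2y)=-x/y

Answer: dy/dx=-x/y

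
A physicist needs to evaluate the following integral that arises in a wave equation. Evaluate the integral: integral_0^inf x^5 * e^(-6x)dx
This is a Gamma integral. Substitute u=6x (du=6 dx):
integral_0^inf x^5*e^(-6x) dx=(1/6^6) integral_0^inf u^5*e^(-u) du
=Gamma(6)/6^6=5!/6^6=120/46656

Answer: 5/1944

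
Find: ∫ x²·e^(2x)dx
Integration by parts twice:
First: u=x², dv=e^(2x) dx => x²e^(2x)/2 - (2/2)∫ xe^(2x) dx
Second (∫ xe^(2x) dx): xe^(2x)/2 - e^(2x)/4
Combining: e^(2x)(x²/2 - 2x/4 + 2/8) + C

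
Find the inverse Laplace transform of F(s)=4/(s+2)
L^(-1){4/(s-a)}=c·e^(at)
Here a=-2, c=4

Answer: 4e^(-2t)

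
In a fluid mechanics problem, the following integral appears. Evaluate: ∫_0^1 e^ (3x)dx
Antiderivative: (1/3)e^(3x)
Evaluate: (1/3)(e^3-1)

Answer: (e^3-1)/3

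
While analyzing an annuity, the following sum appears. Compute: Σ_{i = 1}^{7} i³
Using formula: Σ i^3=[n(n + 1)/2]²=[7·8/2]²=784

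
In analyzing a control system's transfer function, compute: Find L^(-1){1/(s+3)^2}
L^(-1){1/(s-a)^n} = t^(n-1)·e^(at)/(n-1)!
Here a = -3, n = 2: t^1·e^(-3t)/1

Answer: t·e^(-3t)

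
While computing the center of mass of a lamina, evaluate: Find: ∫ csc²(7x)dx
Since d/dx[-cot(7x)]=7csc²(7x), integral=-cot(7x)/7+C

Answer: (-1/7)cot(7x)+C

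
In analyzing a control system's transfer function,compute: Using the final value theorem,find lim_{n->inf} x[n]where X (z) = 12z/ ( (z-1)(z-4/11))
Final value theorem: lim x[n]=lim_{z->1} (z-1) * X(z)
(z-1) * X(z)=12z/(z-4/11)
As z->1: 12/(1 - 4/11)=12/(7/11)=132/7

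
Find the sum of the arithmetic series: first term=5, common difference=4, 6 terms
Last term: a_n = 5 + (6 - 1)·4 = 25
Sum = n(a_1 + a_n)/2 = 6(5 + 25)/2 = 90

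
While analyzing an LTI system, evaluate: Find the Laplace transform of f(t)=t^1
L{t^n}=n!/s^(n+1)
L{t^1}=1!/s^2=1/s^2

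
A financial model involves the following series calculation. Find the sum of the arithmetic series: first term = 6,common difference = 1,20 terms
Last term: a_n = 6 + (20 - 1)·1 = 25
Sum = n(a_1 + a_n)/2 = 20(6 + 25)/2 = 310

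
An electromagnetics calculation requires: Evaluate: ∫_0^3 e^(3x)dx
Antiderivative: (1/3)e^(3x)
Evaluate: (1/3)(e^9-1)

Answer: (e^9-1)/3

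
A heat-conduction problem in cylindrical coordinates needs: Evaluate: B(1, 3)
B(x,y) = Γ(x)Γ(y)/Γ(x+y) = (x-1)!(y-1)!/(x+y-1)!
B(1,3) = 0!·2!/3! = 1/3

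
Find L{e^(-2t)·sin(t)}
First shifting: L{e^(at)f(t)}=F(s-a)
L{sin(t)}=1/(s² + 1)
Shift: 1/((s + 2)² + 1)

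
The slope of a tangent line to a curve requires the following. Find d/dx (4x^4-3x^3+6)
Power rule: d/dx(ax^n) = n·a·x^(n-1)
Term by term: 16·x^3 - 9·x^2

Answer: 16x^3 - 9x^2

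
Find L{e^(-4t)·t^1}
First shifting: L{e^(at)f(t)} = F(s-a)
L{t^1} = 1/s^2
Shift s → s+4: 1/(s+4)^2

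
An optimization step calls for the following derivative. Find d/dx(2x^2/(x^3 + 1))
Quotient rule: (f/g)'=(f'g - fg')/g²
f=2x^2, f'=4x
g=x^3+1, g'=3x^2

Answer: (4x·(x^3+1)-6x^4)/(x^3+1)²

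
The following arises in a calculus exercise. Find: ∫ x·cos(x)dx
By parts: u=x, dv=cos(x) dx
du=dx, v=sin(x)
=x·sin(x) + cos(x) + C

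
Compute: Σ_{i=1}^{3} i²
Using formula: Σ i^2 = n(n+1)(2n+1)/6 = 3·4·7/6 = 14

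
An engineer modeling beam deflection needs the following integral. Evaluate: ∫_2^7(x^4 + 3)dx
Step 1: Find antiderivative F(x)=(1/5)x^5 + 3x
Step 2: F(7) - F(2)=16912/5 - (62/5)=3370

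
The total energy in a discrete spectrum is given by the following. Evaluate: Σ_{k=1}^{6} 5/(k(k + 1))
Partial fractions: 5/(k(k+1))=5/k - 5/(k+1)
Telescoping sum: 5(1-1/7)=5·6/7

Answer: 30/7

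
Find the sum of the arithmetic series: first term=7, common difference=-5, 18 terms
Last term: a_n=7 + (18 - 1)·-5=-78
Sum=n(a_1 + a_n)/2=18(7 + (-78))/2=-639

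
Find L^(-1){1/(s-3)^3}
L^(-1){1/(s-a)^n}=t^(n-1)·e^(at)/(n-1)!
Here a=3, n=3: t^2·e^(3t)/2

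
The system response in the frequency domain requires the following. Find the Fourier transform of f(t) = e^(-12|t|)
Using the standard pair: F{e^(-a|t|)} = 2a/(a^2+omega^2)
With a = 12: F(omega) = 24/(144+omega^2)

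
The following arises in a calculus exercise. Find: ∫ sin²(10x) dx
Using identity sin²(u)=(1 - cos(2u))/2:
∫ (1 - cos(20x))/2 dx=x/2 - sin(20x)/40+C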